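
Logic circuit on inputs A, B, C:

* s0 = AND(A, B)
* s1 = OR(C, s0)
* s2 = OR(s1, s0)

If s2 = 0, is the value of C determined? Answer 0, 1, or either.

0

s2 = OR(s1, s0) must be 0, so both s1 = 0 and s0 = 0.
Every assignment with s2 = 0 has C = 0; there are 3 such assignment(s).
  A=0, B=0, C=0
  A=0, B=1, C=0
  A=1, B=0, C=0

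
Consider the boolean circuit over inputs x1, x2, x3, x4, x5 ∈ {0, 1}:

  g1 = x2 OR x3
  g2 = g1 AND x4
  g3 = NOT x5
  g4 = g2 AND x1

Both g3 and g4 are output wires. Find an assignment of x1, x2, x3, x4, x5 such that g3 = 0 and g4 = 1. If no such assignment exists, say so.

x1=1 x2=1 x3=0 x4=1 x5=1

Check with x1=1 x2=1 x3=0 x4=1 x5=1:
g1 = x2 OR x3 = 1 OR 0 = 1
g2 = g1 AND x4 = 1 AND 1 = 1
g3 = NOT x5 = NOT 1 = 0
g4 = g2 AND x1 = 1 AND 1 = 1
So g3 = 0 and g4 = 1.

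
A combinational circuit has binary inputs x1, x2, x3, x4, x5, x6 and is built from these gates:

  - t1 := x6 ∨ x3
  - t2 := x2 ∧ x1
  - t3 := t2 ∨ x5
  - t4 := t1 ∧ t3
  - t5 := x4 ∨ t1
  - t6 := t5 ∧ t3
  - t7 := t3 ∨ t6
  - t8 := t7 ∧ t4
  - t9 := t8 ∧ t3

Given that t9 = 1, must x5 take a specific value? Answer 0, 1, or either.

Both values of x5 occur among assignments with t9 = 1:
  x5=0: x1=1, x2=1, x3=0, x4=0, x5=0, x6=1
  x5=1: x1=0, x2=0, x3=0, x4=0, x5=1, x6=1

either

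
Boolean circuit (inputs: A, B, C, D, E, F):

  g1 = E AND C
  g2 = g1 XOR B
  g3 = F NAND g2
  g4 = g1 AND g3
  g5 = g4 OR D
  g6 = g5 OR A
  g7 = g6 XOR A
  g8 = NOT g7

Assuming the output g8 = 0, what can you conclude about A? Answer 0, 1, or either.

0

g8 = NOT g7 must be 0, so g7 = 1.
g7 = g6 XOR A must be 1, so g6 and A differ.
Every assignment with g8 = 0 has A = 0; there are 19 such assignment(s).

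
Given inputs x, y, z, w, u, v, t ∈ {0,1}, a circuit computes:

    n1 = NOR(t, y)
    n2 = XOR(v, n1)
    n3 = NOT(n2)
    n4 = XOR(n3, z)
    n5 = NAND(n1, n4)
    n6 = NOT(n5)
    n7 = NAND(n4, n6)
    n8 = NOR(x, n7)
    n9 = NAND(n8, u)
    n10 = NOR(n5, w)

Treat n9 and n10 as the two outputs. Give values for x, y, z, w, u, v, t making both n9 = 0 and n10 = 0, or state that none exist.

Check with x=0 y=0 z=1 w=1 u=1 v=0 t=0:
n1 = NOR(t, y) = NOR(0, 0) = 1
n2 = XOR(v, n1) = XOR(0, 1) = 1
n3 = NOT(n2) = NOT 1 = 0
n4 = XOR(n3, z) = XOR(0, 1) = 1
n5 = NAND(n1, n4) = NAND(1, 1) = 0
n6 = NOT(n5) = NOT 0 = 1
n7 = NAND(n4, n6) = NAND(1, 1) = 0
n8 = NOR(x, n7) = NOR(0, 0) = 1
n9 = NAND(n8, u) = NAND(1, 1) = 0
n10 = NOR(n5, w) = NOR(0, 1) = 0
So n9 = 0 and n10 = 0.

x=0 y=0 z=1 w=1 u=1 v=0 t=0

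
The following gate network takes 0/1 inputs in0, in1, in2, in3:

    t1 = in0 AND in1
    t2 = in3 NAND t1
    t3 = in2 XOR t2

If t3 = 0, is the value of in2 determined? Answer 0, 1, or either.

either

Both values of in2 occur among assignments with t3 = 0:
  in2=0: in0=1, in1=1, in2=0, in3=1
  in2=1: in0=0, in1=0, in2=1, in3=0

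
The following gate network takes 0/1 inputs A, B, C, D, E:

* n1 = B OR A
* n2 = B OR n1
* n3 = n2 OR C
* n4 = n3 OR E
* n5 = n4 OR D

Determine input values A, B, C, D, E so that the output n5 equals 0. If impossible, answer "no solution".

A=0, B=0, C=0, D=0, E=0

n5 = n4 OR D must be 0, so both n4 = 0 and D = 0.
n4 = n3 OR E must be 0, so both n3 = 0 and E = 0.
Check with A=0, B=0, C=0, D=0, E=0:
n1 = B OR A = 0 OR 0 = 0
n2 = B OR n1 = 0 OR 0 = 0
n3 = n2 OR C = 0 OR 0 = 0
n4 = n3 OR E = 0 OR 0 = 0
n5 = n4 OR D = 0 OR 0 = 0
So n5 = 0 as required.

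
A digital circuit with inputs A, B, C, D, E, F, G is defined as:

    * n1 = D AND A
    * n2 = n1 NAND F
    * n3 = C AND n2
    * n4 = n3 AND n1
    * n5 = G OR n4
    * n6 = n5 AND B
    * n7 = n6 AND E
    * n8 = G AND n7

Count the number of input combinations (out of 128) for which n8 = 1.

16

n8 = G AND n7 must be 1, so both G = 1 and n7 = 1.
n7 = n6 AND E must be 1, so both n6 = 1 and E = 1.
Enumerating the 128 input combinations, 16 give n8 = 1 and 112 give n8 = 0.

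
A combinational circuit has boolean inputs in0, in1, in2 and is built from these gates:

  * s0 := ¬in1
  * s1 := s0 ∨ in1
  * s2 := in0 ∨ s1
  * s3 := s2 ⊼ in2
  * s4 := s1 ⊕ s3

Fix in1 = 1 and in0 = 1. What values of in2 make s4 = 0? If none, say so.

in2=0

Check with in1 = 1 and in0 = 1 and in2=0:
s0 = ¬in1 = ¬1 = 0
s1 = s0 ∨ in1 = 0 ∨ 1 = 1
s2 = in0 ∨ s1 = 1 ∨ 1 = 1
s3 = s2 ⊼ in2 = 1 ⊼ 0 = 1
s4 = s1 ⊕ s3 = 1 ⊕ 1 = 0
So s4 = 0.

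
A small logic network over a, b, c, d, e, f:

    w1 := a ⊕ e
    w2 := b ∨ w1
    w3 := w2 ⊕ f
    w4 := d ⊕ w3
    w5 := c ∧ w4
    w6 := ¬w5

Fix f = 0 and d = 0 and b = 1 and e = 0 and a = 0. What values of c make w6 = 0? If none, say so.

c=1

Check with f = 0 and d = 0 and b = 1 and e = 0 and a = 0 and c=1:
w1 = a ⊕ e = 0 ⊕ 0 = 0
w2 = b ∨ w1 = 1 ∨ 0 = 1
w3 = w2 ⊕ f = 1 ⊕ 0 = 1
w4 = d ⊕ w3 = 0 ⊕ 1 = 1
w5 = c ∧ w4 = 1 ∧ 1 = 1
w6 = ¬w5 = ¬1 = 0
So w6 = 0.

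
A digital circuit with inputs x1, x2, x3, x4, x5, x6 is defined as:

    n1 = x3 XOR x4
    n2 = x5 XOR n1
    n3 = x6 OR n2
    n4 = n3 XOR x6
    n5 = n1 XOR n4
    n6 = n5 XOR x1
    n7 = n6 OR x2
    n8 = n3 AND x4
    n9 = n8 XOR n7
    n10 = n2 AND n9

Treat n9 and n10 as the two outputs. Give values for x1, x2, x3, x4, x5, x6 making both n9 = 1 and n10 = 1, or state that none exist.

Check with x1=1 x2=0 x3=0 x4=0 x5=1 x6=1:
n1 = x3 XOR x4 = 0 XOR 0 = 0
n2 = x5 XOR n1 = 1 XOR 0 = 1
n3 = x6 OR n2 = 1 OR 1 = 1
n4 = n3 XOR x6 = 1 XOR 1 = 0
n5 = n1 XOR n4 = 0 XOR 0 = 0
n6 = n5 XOR x1 = 0 XOR 1 = 1
n7 = n6 OR x2 = 1 OR 0 = 1
n8 = n3 AND x4 = 1 AND 0 = 0
n9 = n8 XOR n7 = 0 XOR 1 = 1
n10 = n2 AND n9 = 1 AND 1 = 1
So n9 = 1 and n10 = 1.

x1=1 x2=0 x3=0 x4=0 x5=1 x6=1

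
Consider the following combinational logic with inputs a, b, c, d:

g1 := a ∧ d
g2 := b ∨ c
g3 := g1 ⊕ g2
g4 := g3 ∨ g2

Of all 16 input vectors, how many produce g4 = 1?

g4 = g3 ∨ g2 must be 1, so at least one of g3, g2 is 1.
Enumerating the 16 input combinations, 13 give g4 = 1 and 3 give g4 = 0.

13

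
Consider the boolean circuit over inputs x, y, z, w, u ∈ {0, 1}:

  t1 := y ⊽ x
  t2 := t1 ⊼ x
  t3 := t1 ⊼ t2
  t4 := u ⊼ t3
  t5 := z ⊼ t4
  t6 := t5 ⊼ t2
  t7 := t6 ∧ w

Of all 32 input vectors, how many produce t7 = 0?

27

t7 = t6 ∧ w must be 0, so at least one of t6, w is 0.
Enumerating the 32 input combinations, 27 give t7 = 0 and 5 give t7 = 1.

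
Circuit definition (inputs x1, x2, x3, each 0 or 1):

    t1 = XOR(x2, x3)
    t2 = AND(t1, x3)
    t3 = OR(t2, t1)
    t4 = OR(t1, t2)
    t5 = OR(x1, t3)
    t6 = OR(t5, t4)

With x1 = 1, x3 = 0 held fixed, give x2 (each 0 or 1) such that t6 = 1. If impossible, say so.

x2=0

t6 = OR(t5, t4) must be 1, so at least one of t5, t4 is 1.
Check with x1 = 1, x3 = 0 and x2=0:
t1 = XOR(x2, x3) = XOR(0, 0) = 0
t2 = AND(t1, x3) = AND(0, 0) = 0
t3 = OR(t2, t1) = OR(0, 0) = 0
t4 = OR(t1, t2) = OR(0, 0) = 0
t5 = OR(x1, t3) = OR(1, 0) = 1
t6 = OR(t5, t4) = OR(1, 0) = 1
So t6 = 1.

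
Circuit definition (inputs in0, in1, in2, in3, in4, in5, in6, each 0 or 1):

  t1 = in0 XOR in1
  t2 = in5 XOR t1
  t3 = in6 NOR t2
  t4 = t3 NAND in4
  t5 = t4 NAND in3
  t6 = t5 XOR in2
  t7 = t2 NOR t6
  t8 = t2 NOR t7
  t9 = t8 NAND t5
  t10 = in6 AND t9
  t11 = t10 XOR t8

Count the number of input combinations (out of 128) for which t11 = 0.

56

t11 = t10 XOR t8 must be 0, so t10 and t8 are equal.
Enumerating the 128 input combinations, 56 give t11 = 0 and 72 give t11 = 1.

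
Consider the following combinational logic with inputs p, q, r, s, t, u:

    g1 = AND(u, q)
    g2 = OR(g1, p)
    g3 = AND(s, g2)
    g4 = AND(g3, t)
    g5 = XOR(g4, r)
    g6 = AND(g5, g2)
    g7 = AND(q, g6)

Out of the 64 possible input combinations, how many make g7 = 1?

g7 = AND(q, g6) must be 1, so both q = 1 and g6 = 1.
Enumerating the 64 input combinations, 12 give g7 = 1 and 52 give g7 = 0.

12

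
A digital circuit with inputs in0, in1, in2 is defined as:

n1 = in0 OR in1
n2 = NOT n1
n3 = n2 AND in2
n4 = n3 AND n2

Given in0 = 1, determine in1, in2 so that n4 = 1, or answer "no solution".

no solution exists

With in0 = 1 fixed, none of the 4 settings of in1, in2 give n4 = 1.
For example, with in1=1, in2=0:
n1 = in0 OR in1 = 1 OR 1 = 1
n2 = NOT n1 = NOT 1 = 0
n3 = n2 AND in2 = 0 AND 0 = 0
n4 = n3 AND n2 = 0 AND 0 = 0
giving n4 = 0 ≠ 1.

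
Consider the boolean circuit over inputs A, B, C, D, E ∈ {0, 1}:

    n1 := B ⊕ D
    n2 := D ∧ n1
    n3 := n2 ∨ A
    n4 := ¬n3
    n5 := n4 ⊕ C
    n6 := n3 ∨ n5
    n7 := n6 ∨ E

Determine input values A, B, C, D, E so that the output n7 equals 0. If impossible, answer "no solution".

A=0, B=1, C=1, D=0, E=0

Check with A=0, B=1, C=1, D=0, E=0:
n1 = B ⊕ D = 1 ⊕ 0 = 1
n2 = D ∧ n1 = 0 ∧ 1 = 0
n3 = n2 ∨ A = 0 ∨ 0 = 0
n4 = ¬n3 = ¬0 = 1
n5 = n4 ⊕ C = 1 ⊕ 1 = 0
n6 = n3 ∨ n5 = 0 ∨ 0 = 0
n7 = n6 ∨ E = 0 ∨ 0 = 0
So n7 = 0 as required.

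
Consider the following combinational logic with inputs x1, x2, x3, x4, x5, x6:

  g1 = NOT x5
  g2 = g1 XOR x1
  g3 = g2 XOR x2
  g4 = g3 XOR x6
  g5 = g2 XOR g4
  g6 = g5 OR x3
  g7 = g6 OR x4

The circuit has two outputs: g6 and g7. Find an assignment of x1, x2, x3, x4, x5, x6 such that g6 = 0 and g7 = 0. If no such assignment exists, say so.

Check with x1=1, x2=0, x3=0, x4=0, x5=0, x6=0:
g1 = NOT x5 = NOT 0 = 1
g2 = g1 XOR x1 = 1 XOR 1 = 0
g3 = g2 XOR x2 = 0 XOR 0 = 0
g4 = g3 XOR x6 = 0 XOR 0 = 0
g5 = g2 XOR g4 = 0 XOR 0 = 0
g6 = g5 OR x3 = 0 OR 0 = 0
g7 = g6 OR x4 = 0 OR 0 = 0
So g6 = 0 and g7 = 0.

x1=1, x2=0, x3=0, x4=0, x5=0, x6=0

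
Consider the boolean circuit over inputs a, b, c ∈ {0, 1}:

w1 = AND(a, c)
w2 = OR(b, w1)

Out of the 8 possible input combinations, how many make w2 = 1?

5

w2 = OR(b, w1) must be 1, so at least one of b, w1 is 1.
Satisfying assignments:
  a=0, b=1, c=0
  a=0, b=1, c=1
  a=1, b=0, c=1
  a=1, b=1, c=0
  a=1, b=1, c=1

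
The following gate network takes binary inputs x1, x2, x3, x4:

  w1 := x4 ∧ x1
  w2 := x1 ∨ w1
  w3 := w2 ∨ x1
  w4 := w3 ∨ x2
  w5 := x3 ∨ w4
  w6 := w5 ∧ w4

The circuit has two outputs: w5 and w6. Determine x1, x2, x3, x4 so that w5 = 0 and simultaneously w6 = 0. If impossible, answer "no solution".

x1=0, x2=0, x3=0, x4=1

Check with x1=0, x2=0, x3=0, x4=1:
w1 = x4 ∧ x1 = 1 ∧ 0 = 0
w2 = x1 ∨ w1 = 0 ∨ 0 = 0
w3 = w2 ∨ x1 = 0 ∨ 0 = 0
w4 = w3 ∨ x2 = 0 ∨ 0 = 0
w5 = x3 ∨ w4 = 0 ∨ 0 = 0
w6 = w5 ∧ w4 = 0 ∧ 0 = 0
So w5 = 0 and w6 = 0.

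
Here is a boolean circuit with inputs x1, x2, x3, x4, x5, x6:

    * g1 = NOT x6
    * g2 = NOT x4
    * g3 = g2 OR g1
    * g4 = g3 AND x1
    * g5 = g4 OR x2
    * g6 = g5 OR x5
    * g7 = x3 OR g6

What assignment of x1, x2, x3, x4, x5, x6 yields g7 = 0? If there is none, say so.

x1=0, x2=0, x3=0, x4=0, x5=0, x6=1

g7 = x3 OR g6 must be 0, so both x3 = 0 and g6 = 0.
g6 = g5 OR x5 must be 0, so both g5 = 0 and x5 = 0.
Check with x1=0, x2=0, x3=0, x4=0, x5=0, x6=1:
g1 = NOT x6 = NOT 1 = 0
g2 = NOT x4 = NOT 0 = 1
g3 = g2 OR g1 = 1 OR 0 = 1
g4 = g3 AND x1 = 1 AND 0 = 0
g5 = g4 OR x2 = 0 OR 0 = 0
g6 = g5 OR x5 = 0 OR 0 = 0
g7 = x3 OR g6 = 0 OR 0 = 0
So g7 = 0 as required.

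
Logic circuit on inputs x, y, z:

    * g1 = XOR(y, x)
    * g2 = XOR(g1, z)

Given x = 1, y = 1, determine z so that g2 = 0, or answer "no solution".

z=0

g2 = XOR(g1, z) must be 0, so g1 and z are equal.
Check with x = 1, y = 1 and z=0:
g1 = XOR(y, x) = XOR(1, 1) = 0
g2 = XOR(g1, z) = XOR(0, 0) = 0
So g2 = 0.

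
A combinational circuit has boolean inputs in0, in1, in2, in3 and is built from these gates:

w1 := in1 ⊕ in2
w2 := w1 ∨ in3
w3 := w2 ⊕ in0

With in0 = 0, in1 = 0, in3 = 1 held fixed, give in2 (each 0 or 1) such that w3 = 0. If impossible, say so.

no solution exists

With in0 = 0, in1 = 0, in3 = 1 fixed, none of the 2 settings of in2 give w3 = 0.
For example, with in2=1:
w1 = in1 ⊕ in2 = 0 ⊕ 1 = 1
w2 = w1 ∨ in3 = 1 ∨ 1 = 1
w3 = w2 ⊕ in0 = 1 ⊕ 0 = 1
giving w3 = 1 ≠ 0.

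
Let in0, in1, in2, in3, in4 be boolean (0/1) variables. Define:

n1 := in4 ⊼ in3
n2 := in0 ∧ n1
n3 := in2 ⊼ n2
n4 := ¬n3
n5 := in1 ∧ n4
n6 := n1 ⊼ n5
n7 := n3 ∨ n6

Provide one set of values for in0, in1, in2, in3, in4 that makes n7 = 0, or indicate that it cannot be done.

n7 = n3 ∨ n6 must be 0, so both n3 = 0 and n6 = 0.
Check with in0=1, in1=1, in2=1, in3=1, in4=0:
n1 = in4 ⊼ in3 = 0 ⊼ 1 = 1
n2 = in0 ∧ n1 = 1 ∧ 1 = 1
n3 = in2 ⊼ n2 = 1 ⊼ 1 = 0
n4 = ¬n3 = ¬0 = 1
n5 = in1 ∧ n4 = 1 ∧ 1 = 1
n6 = n1 ⊼ n5 = 1 ⊼ 1 = 0
n7 = n3 ∨ n6 = 0 ∨ 0 = 0
So n7 = 0 as required.

in0=1, in1=1, in2=1, in3=1, in4=0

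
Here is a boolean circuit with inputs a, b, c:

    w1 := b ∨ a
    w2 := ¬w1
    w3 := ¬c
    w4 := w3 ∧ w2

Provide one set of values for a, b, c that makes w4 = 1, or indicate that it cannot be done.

w4 = w3 ∧ w2 must be 1, so both w3 = 1 and w2 = 1.
w3 = ¬c must be 1, so c = 0.
w2 = ¬w1 must be 1, so w1 = 0.
Check with a=0, b=0, c=0:
w1 = b ∨ a = 0 ∨ 0 = 0
w2 = ¬w1 = ¬0 = 1
w3 = ¬c = ¬0 = 1
w4 = w3 ∧ w2 = 1 ∧ 1 = 1
So w4 = 1 as required.

a=0, b=0, c=0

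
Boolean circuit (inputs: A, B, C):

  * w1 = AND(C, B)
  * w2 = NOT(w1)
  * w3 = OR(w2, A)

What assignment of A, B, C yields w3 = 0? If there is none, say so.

w3 = OR(w2, A) must be 0, so both w2 = 0 and A = 0.
w2 = NOT(w1) must be 0, so w1 = 1.
w1 = AND(C, B) must be 1, so both C = 1 and B = 1.
Check with A=0, B=1, C=1:
w1 = AND(C, B) = AND(1, 1) = 1
w2 = NOT(w1) = NOT 1 = 0
w3 = OR(w2, A) = OR(0, 0) = 0
So w3 = 0 as required.

A=0, B=1, C=1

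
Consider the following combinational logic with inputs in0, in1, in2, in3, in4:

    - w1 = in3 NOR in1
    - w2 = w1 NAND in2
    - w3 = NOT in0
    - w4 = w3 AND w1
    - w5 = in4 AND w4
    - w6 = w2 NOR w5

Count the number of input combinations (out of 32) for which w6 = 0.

w6 = w2 NOR w5 must be 0, so at least one of w2, w5 is 1.
Enumerating the 32 input combinations, 29 give w6 = 0 and 3 give w6 = 1.

29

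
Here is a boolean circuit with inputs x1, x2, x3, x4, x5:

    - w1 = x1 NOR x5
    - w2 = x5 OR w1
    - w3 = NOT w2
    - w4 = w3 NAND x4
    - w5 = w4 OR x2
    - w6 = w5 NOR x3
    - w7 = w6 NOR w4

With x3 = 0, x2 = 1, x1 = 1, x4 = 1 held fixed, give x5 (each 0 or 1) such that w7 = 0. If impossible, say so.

w7 = w6 NOR w4 must be 0, so at least one of w6, w4 is 1.
Check with x3 = 0, x2 = 1, x1 = 1, x4 = 1 and x5=1:
w1 = x1 NOR x5 = 1 NOR 1 = 0
w2 = x5 OR w1 = 1 OR 0 = 1
w3 = NOT w2 = NOT 1 = 0
w4 = w3 NAND x4 = 0 NAND 1 = 1
w5 = w4 OR x2 = 1 OR 1 = 1
w6 = w5 NOR x3 = 1 NOR 0 = 0
w7 = w6 NOR w4 = 0 NOR 1 = 0
So w7 = 0.

x5=1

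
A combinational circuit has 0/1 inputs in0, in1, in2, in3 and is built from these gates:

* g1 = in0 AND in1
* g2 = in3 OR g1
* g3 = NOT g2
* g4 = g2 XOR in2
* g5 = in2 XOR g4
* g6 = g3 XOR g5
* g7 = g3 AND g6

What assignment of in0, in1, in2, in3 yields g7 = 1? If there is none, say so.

in0=1 in1=0 in2=1 in3=0

Check with in0=1 in1=0 in2=1 in3=0:
g1 = in0 AND in1 = 1 AND 0 = 0
g2 = in3 OR g1 = 0 OR 0 = 0
g3 = NOT g2 = NOT 0 = 1
g4 = g2 XOR in2 = 0 XOR 1 = 1
g5 = in2 XOR g4 = 1 XOR 1 = 0
g6 = g3 XOR g5 = 1 XOR 0 = 1
g7 = g3 AND g6 = 1 AND 1 = 1
So g7 = 1 as required.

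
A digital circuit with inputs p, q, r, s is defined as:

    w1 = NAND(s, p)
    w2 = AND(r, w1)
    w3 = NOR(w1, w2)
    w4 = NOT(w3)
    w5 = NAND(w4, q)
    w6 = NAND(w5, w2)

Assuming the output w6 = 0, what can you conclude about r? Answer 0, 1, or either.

1

w6 = NAND(w5, w2) must be 0, so both w5 = 1 and w2 = 1.
Every assignment with w6 = 0 has r = 1; there are 3 such assignment(s).
  p=0, q=0, r=1, s=0
  p=0, q=0, r=1, s=1
  p=1, q=0, r=1, s=0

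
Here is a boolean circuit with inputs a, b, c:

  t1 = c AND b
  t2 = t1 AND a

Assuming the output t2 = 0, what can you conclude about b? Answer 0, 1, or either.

either

Both values of b occur among assignments with t2 = 0:
  b=0: a=0, b=0, c=0
  b=1: a=0, b=1, c=0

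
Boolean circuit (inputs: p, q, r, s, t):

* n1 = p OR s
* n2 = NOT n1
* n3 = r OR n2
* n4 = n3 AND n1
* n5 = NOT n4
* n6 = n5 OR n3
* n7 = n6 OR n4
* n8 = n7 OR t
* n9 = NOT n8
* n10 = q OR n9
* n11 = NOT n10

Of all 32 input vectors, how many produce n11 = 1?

16

n11 = NOT n10 must be 1, so n10 = 0.
n10 = q OR n9 must be 0, so both q = 0 and n9 = 0.
Enumerating the 32 input combinations, 16 give n11 = 1 and 16 give n11 = 0.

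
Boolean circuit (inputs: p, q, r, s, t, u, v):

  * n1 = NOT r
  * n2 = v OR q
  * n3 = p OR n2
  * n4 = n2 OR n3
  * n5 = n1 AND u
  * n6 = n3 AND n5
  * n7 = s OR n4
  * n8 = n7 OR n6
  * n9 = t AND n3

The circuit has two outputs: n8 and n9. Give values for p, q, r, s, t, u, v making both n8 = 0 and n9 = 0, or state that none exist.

p=0, q=0, r=1, s=0, t=1, u=1, v=0

Check with p=0, q=0, r=1, s=0, t=1, u=1, v=0:
n1 = NOT r = NOT 1 = 0
n2 = v OR q = 0 OR 0 = 0
n3 = p OR n2 = 0 OR 0 = 0
n4 = n2 OR n3 = 0 OR 0 = 0
n5 = n1 AND u = 0 AND 1 = 0
n6 = n3 AND n5 = 0 AND 0 = 0
n7 = s OR n4 = 0 OR 0 = 0
n8 = n7 OR n6 = 0 OR 0 = 0
n9 = t AND n3 = 1 AND 0 = 0
So n8 = 0 and n9 = 0.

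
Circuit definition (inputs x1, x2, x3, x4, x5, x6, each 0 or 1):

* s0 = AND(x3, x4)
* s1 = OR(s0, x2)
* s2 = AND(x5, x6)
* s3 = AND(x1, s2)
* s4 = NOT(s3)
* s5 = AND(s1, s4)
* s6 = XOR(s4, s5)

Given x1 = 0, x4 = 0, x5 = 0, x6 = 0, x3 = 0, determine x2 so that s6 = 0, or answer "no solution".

s6 = XOR(s4, s5) must be 0, so s4 and s5 are equal.
Check with x1 = 0, x4 = 0, x5 = 0, x6 = 0, x3 = 0 and x2=1:
s0 = AND(x3, x4) = AND(0, 0) = 0
s1 = OR(s0, x2) = OR(0, 1) = 1
s2 = AND(x5, x6) = AND(0, 0) = 0
s3 = AND(x1, s2) = AND(0, 0) = 0
s4 = NOT(s3) = NOT 0 = 1
s5 = AND(s1, s4) = AND(1, 1) = 1
s6 = XOR(s4, s5) = XOR(1, 1) = 0
So s6 = 0.

x2=1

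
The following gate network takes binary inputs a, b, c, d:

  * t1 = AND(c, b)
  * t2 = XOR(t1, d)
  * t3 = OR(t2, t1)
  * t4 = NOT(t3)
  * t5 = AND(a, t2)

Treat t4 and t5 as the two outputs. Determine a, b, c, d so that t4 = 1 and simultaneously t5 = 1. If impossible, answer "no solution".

no solution exists

Across all 16 input combinations, none give both t4 = 1 and t5 = 1.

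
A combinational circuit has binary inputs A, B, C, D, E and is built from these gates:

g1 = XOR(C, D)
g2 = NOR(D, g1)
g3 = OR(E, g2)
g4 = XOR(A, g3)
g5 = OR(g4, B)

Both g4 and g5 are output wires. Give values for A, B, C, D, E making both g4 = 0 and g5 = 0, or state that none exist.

A=1, B=0, C=0, D=0, E=1

Check with A=1, B=0, C=0, D=0, E=1:
g1 = XOR(C, D) = XOR(0, 0) = 0
g2 = NOR(D, g1) = NOR(0, 0) = 1
g3 = OR(E, g2) = OR(1, 1) = 1
g4 = XOR(A, g3) = XOR(1, 1) = 0
g5 = OR(g4, B) = OR(0, 0) = 0
So g4 = 0 and g5 = 0.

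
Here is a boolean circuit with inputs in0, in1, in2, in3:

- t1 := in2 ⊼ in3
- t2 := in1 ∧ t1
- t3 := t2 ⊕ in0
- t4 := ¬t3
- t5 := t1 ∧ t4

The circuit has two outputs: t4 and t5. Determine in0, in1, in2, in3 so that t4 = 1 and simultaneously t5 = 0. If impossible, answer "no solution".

Check with in0=0, in1=1, in2=1, in3=1:
t1 = in2 ⊼ in3 = 1 ⊼ 1 = 0
t2 = in1 ∧ t1 = 1 ∧ 0 = 0
t3 = t2 ⊕ in0 = 0 ⊕ 0 = 0
t4 = ¬t3 = ¬0 = 1
t5 = t1 ∧ t4 = 0 ∧ 1 = 0
So t4 = 1 and t5 = 0.

in0=0, in1=1, in2=1, in3=1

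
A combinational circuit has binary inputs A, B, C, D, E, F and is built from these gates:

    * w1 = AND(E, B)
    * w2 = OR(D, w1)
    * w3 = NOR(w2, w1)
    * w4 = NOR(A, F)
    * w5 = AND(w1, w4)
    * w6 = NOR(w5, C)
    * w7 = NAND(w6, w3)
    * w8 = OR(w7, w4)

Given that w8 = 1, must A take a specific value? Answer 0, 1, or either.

either

Both values of A occur among assignments with w8 = 1:
  A=0: A=0, B=0, C=0, D=0, E=0, F=0
  A=1: A=1, B=0, C=0, D=1, E=0, F=0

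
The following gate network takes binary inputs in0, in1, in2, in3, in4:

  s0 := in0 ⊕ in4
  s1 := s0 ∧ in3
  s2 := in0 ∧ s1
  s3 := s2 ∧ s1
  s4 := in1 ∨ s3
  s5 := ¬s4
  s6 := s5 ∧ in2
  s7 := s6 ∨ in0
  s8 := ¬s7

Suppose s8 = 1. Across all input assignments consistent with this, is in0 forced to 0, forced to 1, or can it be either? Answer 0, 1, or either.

0

s8 = ¬s7 must be 1, so s7 = 0.
s7 = s6 ∨ in0 must be 0, so both s6 = 0 and in0 = 0.
s6 = s5 ∧ in2 must be 0, so at least one of s5, in2 is 0.
Every assignment with s8 = 1 has in0 = 0; there are 12 such assignment(s).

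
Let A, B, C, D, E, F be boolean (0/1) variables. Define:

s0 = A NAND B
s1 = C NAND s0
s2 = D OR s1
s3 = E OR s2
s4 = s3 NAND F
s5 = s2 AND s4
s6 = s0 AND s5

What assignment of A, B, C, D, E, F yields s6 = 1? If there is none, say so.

A=0 B=0 C=0 D=0 E=0 F=0

s6 = s0 AND s5 must be 1, so both s0 = 1 and s5 = 1.
Check with A=0 B=0 C=0 D=0 E=0 F=0:
s0 = A NAND B = 0 NAND 0 = 1
s1 = C NAND s0 = 0 NAND 1 = 1
s2 = D OR s1 = 0 OR 1 = 1
s3 = E OR s2 = 0 OR 1 = 1
s4 = s3 NAND F = 1 NAND 0 = 1
s5 = s2 AND s4 = 1 AND 1 = 1
s6 = s0 AND s5 = 1 AND 1 = 1
So s6 = 1 as required.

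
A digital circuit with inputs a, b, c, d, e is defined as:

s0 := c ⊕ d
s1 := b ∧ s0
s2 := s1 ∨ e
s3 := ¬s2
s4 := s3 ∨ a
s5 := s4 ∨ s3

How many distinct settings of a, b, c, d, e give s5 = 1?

s5 = s4 ∨ s3 must be 1, so at least one of s4, s3 is 1.
Enumerating the 32 input combinations, 22 give s5 = 1 and 10 give s5 = 0.

22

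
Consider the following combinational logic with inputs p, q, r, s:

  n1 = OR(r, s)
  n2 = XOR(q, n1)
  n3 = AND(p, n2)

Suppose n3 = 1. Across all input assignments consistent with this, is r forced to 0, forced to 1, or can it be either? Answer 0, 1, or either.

either

Both values of r occur among assignments with n3 = 1:
  r=0: p=1, q=0, r=0, s=1
  r=1: p=1, q=0, r=1, s=0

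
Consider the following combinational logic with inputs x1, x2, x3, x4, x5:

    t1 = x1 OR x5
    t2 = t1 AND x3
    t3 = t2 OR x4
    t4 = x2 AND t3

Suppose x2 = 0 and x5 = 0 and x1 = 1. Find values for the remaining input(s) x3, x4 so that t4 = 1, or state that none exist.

With x2 = 0 and x5 = 0 and x1 = 1 fixed, none of the 4 settings of x3, x4 give t4 = 1.
For example, with x3=0, x4=1:
t1 = x1 OR x5 = 1 OR 0 = 1
t2 = t1 AND x3 = 1 AND 0 = 0
t3 = t2 OR x4 = 0 OR 1 = 1
t4 = x2 AND t3 = 0 AND 1 = 0
giving t4 = 0 ≠ 1.

no solution exists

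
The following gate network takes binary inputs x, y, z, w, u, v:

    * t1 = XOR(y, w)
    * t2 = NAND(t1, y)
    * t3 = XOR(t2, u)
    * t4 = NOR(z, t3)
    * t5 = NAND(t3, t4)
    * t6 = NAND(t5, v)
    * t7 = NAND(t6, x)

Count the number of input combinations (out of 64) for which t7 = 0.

16

t7 = NAND(t6, x) must be 0, so both t6 = 1 and x = 1.
t6 = NAND(t5, v) must be 1, so at least one of t5, v is 0.
Enumerating the 64 input combinations, 16 give t7 = 0 and 48 give t7 = 1.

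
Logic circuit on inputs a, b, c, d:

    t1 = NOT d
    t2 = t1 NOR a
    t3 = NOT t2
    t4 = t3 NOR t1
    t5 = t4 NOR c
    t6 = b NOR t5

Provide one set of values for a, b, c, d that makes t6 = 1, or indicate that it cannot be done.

t6 = b NOR t5 must be 1, so both b = 0 and t5 = 0.
Check with a=0, b=0, c=0, d=1:
t1 = NOT d = NOT 1 = 0
t2 = t1 NOR a = 0 NOR 0 = 1
t3 = NOT t2 = NOT 1 = 0
t4 = t3 NOR t1 = 0 NOR 0 = 1
t5 = t4 NOR c = 1 NOR 0 = 0
t6 = b NOR t5 = 0 NOR 0 = 1
So t6 = 1 as required.

a=0, b=0, c=0, d=1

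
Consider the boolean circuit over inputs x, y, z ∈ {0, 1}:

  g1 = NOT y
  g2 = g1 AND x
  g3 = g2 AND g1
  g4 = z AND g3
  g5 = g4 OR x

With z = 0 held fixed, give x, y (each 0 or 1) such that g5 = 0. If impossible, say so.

g5 = g4 OR x must be 0, so both g4 = 0 and x = 0.
Check with z = 0 and x=0, y=0:
g1 = NOT y = NOT 0 = 1
g2 = g1 AND x = 1 AND 0 = 0
g3 = g2 AND g1 = 0 AND 1 = 0
g4 = z AND g3 = 0 AND 0 = 0
g5 = g4 OR x = 0 OR 0 = 0
So g5 = 0.

x=0 y=0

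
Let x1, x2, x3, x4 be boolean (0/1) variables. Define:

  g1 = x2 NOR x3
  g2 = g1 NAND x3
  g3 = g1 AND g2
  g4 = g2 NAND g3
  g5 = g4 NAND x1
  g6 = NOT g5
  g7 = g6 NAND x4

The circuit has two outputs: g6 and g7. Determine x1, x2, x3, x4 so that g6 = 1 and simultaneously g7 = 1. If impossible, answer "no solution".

Check with x1=1 x2=0 x3=1 x4=0:
g1 = x2 NOR x3 = 0 NOR 1 = 0
g2 = g1 NAND x3 = 0 NAND 1 = 1
g3 = g1 AND g2 = 0 AND 1 = 0
g4 = g2 NAND g3 = 1 NAND 0 = 1
g5 = g4 NAND x1 = 1 NAND 1 = 0
g6 = NOT g5 = NOT 0 = 1
g7 = g6 NAND x4 = 1 NAND 0 = 1
So g6 = 1 and g7 = 1.

x1=1 x2=0 x3=1 x4=0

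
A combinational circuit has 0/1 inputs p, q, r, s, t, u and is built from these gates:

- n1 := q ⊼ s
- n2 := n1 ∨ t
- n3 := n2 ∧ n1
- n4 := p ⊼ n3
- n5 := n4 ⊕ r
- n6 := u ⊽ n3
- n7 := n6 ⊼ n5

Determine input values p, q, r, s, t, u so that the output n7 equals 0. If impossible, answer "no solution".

p=1 q=1 r=0 s=1 t=0 u=0

n7 = n6 ⊼ n5 must be 0, so both n6 = 1 and n5 = 1.
n6 = u ⊽ n3 must be 1, so both u = 0 and n3 = 0.
Check with p=1 q=1 r=0 s=1 t=0 u=0:
n1 = q ⊼ s = 1 ⊼ 1 = 0
n2 = n1 ∨ t = 0 ∨ 0 = 0
n3 = n2 ∧ n1 = 0 ∧ 0 = 0
n4 = p ⊼ n3 = 1 ⊼ 0 = 1
n5 = n4 ⊕ r = 1 ⊕ 0 = 1
n6 = u ⊽ n3 = 0 ⊽ 0 = 1
n7 = n6 ⊼ n5 = 1 ⊼ 1 = 0
So n7 = 0 as required.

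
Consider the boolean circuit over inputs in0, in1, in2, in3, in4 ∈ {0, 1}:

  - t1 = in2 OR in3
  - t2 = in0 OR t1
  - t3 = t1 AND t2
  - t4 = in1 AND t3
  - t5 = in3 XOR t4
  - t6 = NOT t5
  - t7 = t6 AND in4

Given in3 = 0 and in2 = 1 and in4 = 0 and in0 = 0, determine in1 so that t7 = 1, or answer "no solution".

no solution exists

With in3 = 0 and in2 = 1 and in4 = 0 and in0 = 0 fixed, none of the 2 settings of in1 give t7 = 1.
For example, with in1=0:
t1 = in2 OR in3 = 1 OR 0 = 1
t2 = in0 OR t1 = 0 OR 1 = 1
t3 = t1 AND t2 = 1 AND 1 = 1
t4 = in1 AND t3 = 0 AND 1 = 0
t5 = in3 XOR t4 = 0 XOR 0 = 0
t6 = NOT t5 = NOT 0 = 1
t7 = t6 AND in4 = 1 AND 0 = 0
giving t7 = 0 ≠ 1.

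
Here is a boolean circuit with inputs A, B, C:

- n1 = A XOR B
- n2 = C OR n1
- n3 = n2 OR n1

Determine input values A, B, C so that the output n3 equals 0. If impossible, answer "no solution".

A=1, B=1, C=0

Check with A=1, B=1, C=0:
n1 = A XOR B = 1 XOR 1 = 0
n2 = C OR n1 = 0 OR 0 = 0
n3 = n2 OR n1 = 0 OR 0 = 0
So n3 = 0 as required.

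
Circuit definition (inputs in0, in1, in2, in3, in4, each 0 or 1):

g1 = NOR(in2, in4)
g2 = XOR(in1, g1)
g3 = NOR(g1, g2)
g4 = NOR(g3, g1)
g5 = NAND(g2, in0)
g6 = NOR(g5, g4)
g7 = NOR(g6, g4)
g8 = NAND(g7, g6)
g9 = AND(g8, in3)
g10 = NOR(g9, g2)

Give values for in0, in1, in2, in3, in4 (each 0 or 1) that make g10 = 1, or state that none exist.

g10 = NOR(g9, g2) must be 1, so both g9 = 0 and g2 = 0.
g9 = AND(g8, in3) must be 0, so at least one of g8, in3 is 0.
g2 = XOR(in1, g1) must be 0, so in1 and g1 are equal.
Check with in0=1, in1=0, in2=1, in3=0, in4=0:
g1 = NOR(in2, in4) = NOR(1, 0) = 0
g2 = XOR(in1, g1) = XOR(0, 0) = 0
g3 = NOR(g1, g2) = NOR(0, 0) = 1
g4 = NOR(g3, g1) = NOR(1, 0) = 0
g5 = NAND(g2, in0) = NAND(0, 1) = 1
g6 = NOR(g5, g4) = NOR(1, 0) = 0
g7 = NOR(g6, g4) = NOR(0, 0) = 1
g8 = NAND(g7, g6) = NAND(1, 0) = 1
g9 = AND(g8, in3) = AND(1, 0) = 0
g10 = NOR(g9, g2) = NOR(0, 0) = 1
So g10 = 1 as required.

in0=1, in1=0, in2=1, in3=0, in4=0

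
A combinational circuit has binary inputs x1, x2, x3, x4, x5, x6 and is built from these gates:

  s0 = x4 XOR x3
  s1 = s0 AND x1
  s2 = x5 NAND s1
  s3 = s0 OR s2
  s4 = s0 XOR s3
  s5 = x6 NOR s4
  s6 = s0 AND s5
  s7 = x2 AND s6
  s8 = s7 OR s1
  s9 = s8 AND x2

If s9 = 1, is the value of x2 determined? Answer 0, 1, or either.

s9 = s8 AND x2 must be 1, so both s8 = 1 and x2 = 1.
Every assignment with s9 = 1 has x2 = 1; there are 12 such assignment(s).

1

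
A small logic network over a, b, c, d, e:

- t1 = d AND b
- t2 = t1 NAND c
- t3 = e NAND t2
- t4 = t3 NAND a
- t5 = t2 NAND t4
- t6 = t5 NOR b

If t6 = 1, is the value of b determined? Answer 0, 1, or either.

0

t6 = t5 NOR b must be 1, so both t5 = 0 and b = 0.
Every assignment with t6 = 1 has b = 0; there are 12 such assignment(s).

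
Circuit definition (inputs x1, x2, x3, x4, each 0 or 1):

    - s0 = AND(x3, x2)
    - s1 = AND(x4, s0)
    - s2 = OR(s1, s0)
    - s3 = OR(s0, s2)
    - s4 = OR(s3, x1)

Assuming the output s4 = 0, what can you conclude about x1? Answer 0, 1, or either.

s4 = OR(s3, x1) must be 0, so both s3 = 0 and x1 = 0.
Every assignment with s4 = 0 has x1 = 0; there are 6 such assignment(s).

0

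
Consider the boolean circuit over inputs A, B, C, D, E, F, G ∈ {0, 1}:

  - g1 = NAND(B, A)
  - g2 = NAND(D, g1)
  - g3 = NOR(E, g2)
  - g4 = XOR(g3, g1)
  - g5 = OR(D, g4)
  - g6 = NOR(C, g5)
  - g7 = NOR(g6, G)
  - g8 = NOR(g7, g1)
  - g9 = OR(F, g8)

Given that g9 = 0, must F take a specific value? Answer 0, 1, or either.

0

g9 = OR(F, g8) must be 0, so both F = 0 and g8 = 0.
g8 = NOR(g7, g1) must be 0, so at least one of g7, g1 is 1.
Every assignment with g9 = 0 has F = 0; there are 54 such assignment(s).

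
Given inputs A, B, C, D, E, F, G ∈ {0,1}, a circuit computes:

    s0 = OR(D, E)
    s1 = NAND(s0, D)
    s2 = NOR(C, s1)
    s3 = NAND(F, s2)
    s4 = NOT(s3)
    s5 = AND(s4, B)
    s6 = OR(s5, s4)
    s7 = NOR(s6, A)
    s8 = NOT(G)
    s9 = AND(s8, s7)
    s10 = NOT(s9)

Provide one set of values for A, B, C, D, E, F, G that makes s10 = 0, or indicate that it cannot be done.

Check with A=0, B=0, C=0, D=0, E=1, F=0, G=0:
s0 = OR(D, E) = OR(0, 1) = 1
s1 = NAND(s0, D) = NAND(1, 0) = 1
s2 = NOR(C, s1) = NOR(0, 1) = 0
s3 = NAND(F, s2) = NAND(0, 0) = 1
s4 = NOT(s3) = NOT 1 = 0
s5 = AND(s4, B) = AND(0, 0) = 0
s6 = OR(s5, s4) = OR(0, 0) = 0
s7 = NOR(s6, A) = NOR(0, 0) = 1
s8 = NOT(G) = NOT 0 = 1
s9 = AND(s8, s7) = AND(1, 1) = 1
s10 = NOT(s9) = NOT 1 = 0
So s10 = 0 as required.

A=0, B=0, C=0, D=0, E=1, F=0, G=0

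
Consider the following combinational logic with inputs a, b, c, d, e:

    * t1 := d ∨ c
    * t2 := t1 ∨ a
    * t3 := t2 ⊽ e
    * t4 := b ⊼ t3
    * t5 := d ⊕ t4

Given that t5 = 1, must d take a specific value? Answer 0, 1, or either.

0

t5 = d ⊕ t4 must be 1, so d and t4 differ.
Every assignment with t5 = 1 has d = 0; there are 15 such assignment(s).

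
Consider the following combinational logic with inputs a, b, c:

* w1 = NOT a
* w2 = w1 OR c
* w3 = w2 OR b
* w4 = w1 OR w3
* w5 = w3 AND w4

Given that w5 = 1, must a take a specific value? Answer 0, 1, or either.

Both values of a occur among assignments with w5 = 1:
  a=0: a=0, b=0, c=0
  a=1: a=1, b=0, c=1

either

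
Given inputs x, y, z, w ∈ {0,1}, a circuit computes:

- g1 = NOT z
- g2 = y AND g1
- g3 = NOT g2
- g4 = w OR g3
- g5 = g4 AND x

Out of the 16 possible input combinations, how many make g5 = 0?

9

g5 = g4 AND x must be 0, so at least one of g4, x is 0.
Enumerating the 16 input combinations, 9 give g5 = 0 and 7 give g5 = 1.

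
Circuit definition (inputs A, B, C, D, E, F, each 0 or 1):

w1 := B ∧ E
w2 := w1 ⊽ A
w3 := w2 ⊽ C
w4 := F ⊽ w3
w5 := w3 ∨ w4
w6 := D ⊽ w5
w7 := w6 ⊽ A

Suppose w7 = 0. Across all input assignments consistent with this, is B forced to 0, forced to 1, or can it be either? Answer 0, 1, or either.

either

Both values of B occur among assignments with w7 = 0:
  B=0: A=0, B=0, C=0, D=0, E=0, F=1
  B=1: A=0, B=1, C=0, D=0, E=0, F=1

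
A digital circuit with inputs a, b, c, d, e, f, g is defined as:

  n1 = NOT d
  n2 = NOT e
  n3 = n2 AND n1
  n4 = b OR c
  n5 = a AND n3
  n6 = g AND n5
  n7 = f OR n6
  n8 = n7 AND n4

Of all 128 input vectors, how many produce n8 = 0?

n8 = n7 AND n4 must be 0, so at least one of n7, n4 is 0.
Enumerating the 128 input combinations, 77 give n8 = 0 and 51 give n8 = 1.

77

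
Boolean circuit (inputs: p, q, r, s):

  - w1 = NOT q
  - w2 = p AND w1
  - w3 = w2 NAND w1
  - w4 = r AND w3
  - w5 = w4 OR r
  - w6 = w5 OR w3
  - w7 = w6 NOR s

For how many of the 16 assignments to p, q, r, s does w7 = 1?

w7 = w6 NOR s must be 1, so both w6 = 0 and s = 0.
w6 = w5 OR w3 must be 0, so both w5 = 0 and w3 = 0.
Satisfying assignments:
  p=1, q=0, r=0, s=0

1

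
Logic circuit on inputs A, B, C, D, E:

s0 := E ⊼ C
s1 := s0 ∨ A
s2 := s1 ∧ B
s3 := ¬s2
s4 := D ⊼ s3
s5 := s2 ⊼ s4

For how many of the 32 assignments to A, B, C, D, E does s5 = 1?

s5 = s2 ⊼ s4 must be 1, so at least one of s2, s4 is 0.
Enumerating the 32 input combinations, 18 give s5 = 1 and 14 give s5 = 0.

18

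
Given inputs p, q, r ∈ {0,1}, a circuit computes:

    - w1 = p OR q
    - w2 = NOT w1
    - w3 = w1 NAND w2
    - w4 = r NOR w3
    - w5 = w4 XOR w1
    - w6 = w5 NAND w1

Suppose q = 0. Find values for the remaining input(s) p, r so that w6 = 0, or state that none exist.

w6 = w5 NAND w1 must be 0, so both w5 = 1 and w1 = 1.
w5 = w4 XOR w1 must be 1, so w4 and w1 differ.
Check with q = 0 and p=1, r=1:
w1 = p OR q = 1 OR 0 = 1
w2 = NOT w1 = NOT 1 = 0
w3 = w1 NAND w2 = 1 NAND 0 = 1
w4 = r NOR w3 = 1 NOR 1 = 0
w5 = w4 XOR w1 = 0 XOR 1 = 1
w6 = w5 NAND w1 = 1 NAND 1 = 0
So w6 = 0.

p=1, r=1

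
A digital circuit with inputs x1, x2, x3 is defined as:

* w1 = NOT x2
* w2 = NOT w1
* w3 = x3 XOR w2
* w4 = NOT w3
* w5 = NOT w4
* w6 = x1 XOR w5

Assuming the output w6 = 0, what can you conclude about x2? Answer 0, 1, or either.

Both values of x2 occur among assignments with w6 = 0:
  x2=0: x1=0, x2=0, x3=0
  x2=1: x1=0, x2=1, x3=1

either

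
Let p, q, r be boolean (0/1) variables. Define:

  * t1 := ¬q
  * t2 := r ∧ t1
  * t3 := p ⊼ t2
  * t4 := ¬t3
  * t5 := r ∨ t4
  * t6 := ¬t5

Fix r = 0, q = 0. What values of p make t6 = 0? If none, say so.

no solution exists

With r = 0, q = 0 fixed, none of the 2 settings of p give t6 = 0.
For example, with p=1:
t1 = ¬q = ¬0 = 1
t2 = r ∧ t1 = 0 ∧ 1 = 0
t3 = p ⊼ t2 = 1 ⊼ 0 = 1
t4 = ¬t3 = ¬1 = 0
t5 = r ∨ t4 = 0 ∨ 0 = 0
t6 = ¬t5 = ¬0 = 1
giving t6 = 1 ≠ 0.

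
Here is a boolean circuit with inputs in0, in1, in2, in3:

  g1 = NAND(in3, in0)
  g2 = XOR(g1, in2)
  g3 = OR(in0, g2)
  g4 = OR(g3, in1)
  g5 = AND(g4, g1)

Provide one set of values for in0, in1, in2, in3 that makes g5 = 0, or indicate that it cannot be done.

in0=1, in1=1, in2=1, in3=1

g5 = AND(g4, g1) must be 0, so at least one of g4, g1 is 0.
Check with in0=1, in1=1, in2=1, in3=1:
g1 = NAND(in3, in0) = NAND(1, 1) = 0
g2 = XOR(g1, in2) = XOR(0, 1) = 1
g3 = OR(in0, g2) = OR(1, 1) = 1
g4 = OR(g3, in1) = OR(1, 1) = 1
g5 = AND(g4, g1) = AND(1, 0) = 0
So g5 = 0 as required.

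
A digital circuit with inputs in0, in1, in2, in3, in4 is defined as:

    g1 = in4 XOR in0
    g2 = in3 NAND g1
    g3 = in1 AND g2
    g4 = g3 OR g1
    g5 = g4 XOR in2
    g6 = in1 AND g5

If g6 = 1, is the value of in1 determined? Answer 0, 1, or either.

g6 = in1 AND g5 must be 1, so both in1 = 1 and g5 = 1.
g5 = g4 XOR in2 must be 1, so g4 and in2 differ.
Every assignment with g6 = 1 has in1 = 1; there are 8 such assignment(s).

1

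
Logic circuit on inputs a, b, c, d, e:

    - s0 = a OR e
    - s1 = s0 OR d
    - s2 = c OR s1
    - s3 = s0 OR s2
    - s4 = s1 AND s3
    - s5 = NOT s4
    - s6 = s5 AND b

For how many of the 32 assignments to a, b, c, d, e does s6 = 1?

s6 = s5 AND b must be 1, so both s5 = 1 and b = 1.
s5 = NOT s4 must be 1, so s4 = 0.
Satisfying assignments:
  a=0, b=1, c=0, d=0, e=0
  a=0, b=1, c=1, d=0, e=0

2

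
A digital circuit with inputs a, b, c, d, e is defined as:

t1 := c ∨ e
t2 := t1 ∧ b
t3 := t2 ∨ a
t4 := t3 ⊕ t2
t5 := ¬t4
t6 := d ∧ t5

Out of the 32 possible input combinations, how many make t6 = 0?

t6 = d ∧ t5 must be 0, so at least one of d, t5 is 0.
Enumerating the 32 input combinations, 21 give t6 = 0 and 11 give t6 = 1.

21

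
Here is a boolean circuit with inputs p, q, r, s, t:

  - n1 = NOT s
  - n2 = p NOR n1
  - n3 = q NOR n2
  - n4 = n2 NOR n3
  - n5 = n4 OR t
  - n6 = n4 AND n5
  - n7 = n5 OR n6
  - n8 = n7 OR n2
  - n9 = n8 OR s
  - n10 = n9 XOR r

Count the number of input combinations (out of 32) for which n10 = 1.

16

n10 = n9 XOR r must be 1, so n9 and r differ.
Enumerating the 32 input combinations, 16 give n10 = 1 and 16 give n10 = 0.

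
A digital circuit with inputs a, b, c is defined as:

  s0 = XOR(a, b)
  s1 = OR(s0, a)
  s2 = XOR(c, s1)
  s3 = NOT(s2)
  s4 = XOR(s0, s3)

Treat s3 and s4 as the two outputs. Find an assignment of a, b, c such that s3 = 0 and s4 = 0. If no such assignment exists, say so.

a=0, b=0, c=1

Check with a=0, b=0, c=1:
s0 = XOR(a, b) = XOR(0, 0) = 0
s1 = OR(s0, a) = OR(0, 0) = 0
s2 = XOR(c, s1) = XOR(1, 0) = 1
s3 = NOT(s2) = NOT 1 = 0
s4 = XOR(s0, s3) = XOR(0, 0) = 0
So s3 = 0 and s4 = 0.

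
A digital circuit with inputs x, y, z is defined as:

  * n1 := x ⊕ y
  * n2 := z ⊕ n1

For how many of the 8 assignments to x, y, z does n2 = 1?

n2 = z ⊕ n1 must be 1, so z and n1 differ.
Satisfying assignments:
  x=0, y=0, z=1
  x=0, y=1, z=0
  x=1, y=0, z=0
  x=1, y=1, z=1

4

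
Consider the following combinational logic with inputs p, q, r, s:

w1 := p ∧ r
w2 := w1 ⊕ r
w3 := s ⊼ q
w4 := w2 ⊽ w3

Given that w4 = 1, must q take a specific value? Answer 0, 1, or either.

w4 = w2 ⊽ w3 must be 1, so both w2 = 0 and w3 = 0.
w2 = w1 ⊕ r must be 0, so w1 and r are equal.
w3 = s ⊼ q must be 0, so both s = 1 and q = 1.
Every assignment with w4 = 1 has q = 1; there are 3 such assignment(s).
  p=0, q=1, r=0, s=1
  p=1, q=1, r=0, s=1
  p=1, q=1, r=1, s=1

1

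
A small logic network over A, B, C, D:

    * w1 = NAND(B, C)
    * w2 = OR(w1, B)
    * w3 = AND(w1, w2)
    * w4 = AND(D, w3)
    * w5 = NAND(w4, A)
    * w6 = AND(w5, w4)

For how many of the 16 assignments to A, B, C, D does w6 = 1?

w6 = AND(w5, w4) must be 1, so both w5 = 1 and w4 = 1.
w5 = NAND(w4, A) must be 1, so at least one of w4, A is 0.
Satisfying assignments:
  A=0, B=0, C=0, D=1
  A=0, B=0, C=1, D=1
  A=0, B=1, C=0, D=1

3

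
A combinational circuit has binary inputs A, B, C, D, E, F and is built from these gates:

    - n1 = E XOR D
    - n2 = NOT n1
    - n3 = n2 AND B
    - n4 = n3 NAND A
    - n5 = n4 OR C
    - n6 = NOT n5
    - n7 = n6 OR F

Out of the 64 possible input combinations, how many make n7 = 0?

30

n7 = n6 OR F must be 0, so both n6 = 0 and F = 0.
n6 = NOT n5 must be 0, so n5 = 1.
Enumerating the 64 input combinations, 30 give n7 = 0 and 34 give n7 = 1.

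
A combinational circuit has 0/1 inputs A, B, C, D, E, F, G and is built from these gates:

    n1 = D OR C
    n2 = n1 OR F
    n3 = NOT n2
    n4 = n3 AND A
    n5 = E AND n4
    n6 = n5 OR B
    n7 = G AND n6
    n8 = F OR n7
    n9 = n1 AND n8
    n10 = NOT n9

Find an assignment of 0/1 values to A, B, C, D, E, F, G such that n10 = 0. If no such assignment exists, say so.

n10 = NOT n9 must be 0, so n9 = 1.
n9 = n1 AND n8 must be 1, so both n1 = 1 and n8 = 1.
n1 = D OR C must be 1, so at least one of D, C is 1.
Check with A=0 B=1 C=1 D=1 E=0 F=0 G=1:
n1 = D OR C = 1 OR 1 = 1
n2 = n1 OR F = 1 OR 0 = 1
n3 = NOT n2 = NOT 1 = 0
n4 = n3 AND A = 0 AND 0 = 0
n5 = E AND n4 = 0 AND 0 = 0
n6 = n5 OR B = 0 OR 1 = 1
n7 = G AND n6 = 1 AND 1 = 1
n8 = F OR n7 = 0 OR 1 = 1
n9 = n1 AND n8 = 1 AND 1 = 1
n10 = NOT n9 = NOT 1 = 0
So n10 = 0 as required.

A=0 B=1 C=1 D=1 E=0 F=0 G=1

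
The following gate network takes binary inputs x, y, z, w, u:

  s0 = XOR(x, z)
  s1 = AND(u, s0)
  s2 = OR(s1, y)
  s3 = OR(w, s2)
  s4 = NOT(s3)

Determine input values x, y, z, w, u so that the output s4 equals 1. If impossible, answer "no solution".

x=0, y=0, z=0, w=0, u=1

s4 = NOT(s3) must be 1, so s3 = 0.
s3 = OR(w, s2) must be 0, so both w = 0 and s2 = 0.
s2 = OR(s1, y) must be 0, so both s1 = 0 and y = 0.
Check with x=0, y=0, z=0, w=0, u=1:
s0 = XOR(x, z) = XOR(0, 0) = 0
s1 = AND(u, s0) = AND(1, 0) = 0
s2 = OR(s1, y) = OR(0, 0) = 0
s3 = OR(w, s2) = OR(0, 0) = 0
s4 = NOT(s3) = NOT 0 = 1
So s4 = 1 as required.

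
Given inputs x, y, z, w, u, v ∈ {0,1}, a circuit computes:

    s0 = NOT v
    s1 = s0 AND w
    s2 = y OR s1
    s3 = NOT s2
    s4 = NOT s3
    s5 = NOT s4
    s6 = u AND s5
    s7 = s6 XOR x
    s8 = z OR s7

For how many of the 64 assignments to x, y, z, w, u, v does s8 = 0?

s8 = z OR s7 must be 0, so both z = 0 and s7 = 0.
s7 = s6 XOR x must be 0, so s6 and x are equal.
Enumerating the 64 input combinations, 16 give s8 = 0 and 48 give s8 = 1.

16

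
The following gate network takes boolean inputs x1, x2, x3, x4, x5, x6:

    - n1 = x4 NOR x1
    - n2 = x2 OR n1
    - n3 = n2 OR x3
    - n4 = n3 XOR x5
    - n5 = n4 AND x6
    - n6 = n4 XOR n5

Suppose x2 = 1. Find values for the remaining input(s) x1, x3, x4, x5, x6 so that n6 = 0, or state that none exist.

Check with x2 = 1 and x1=0, x3=0, x4=0, x5=1, x6=1:
n1 = x4 NOR x1 = 0 NOR 0 = 1
n2 = x2 OR n1 = 1 OR 1 = 1
n3 = n2 OR x3 = 1 OR 0 = 1
n4 = n3 XOR x5 = 1 XOR 1 = 0
n5 = n4 AND x6 = 0 AND 1 = 0
n6 = n4 XOR n5 = 0 XOR 0 = 0
So n6 = 0.

x1=0, x3=0, x4=0, x5=1, x6=1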